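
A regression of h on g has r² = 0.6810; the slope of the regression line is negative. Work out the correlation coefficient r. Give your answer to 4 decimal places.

-0.8252

|r| = √0.6810 = 0.8252
The association is negative, so r = −0.8252.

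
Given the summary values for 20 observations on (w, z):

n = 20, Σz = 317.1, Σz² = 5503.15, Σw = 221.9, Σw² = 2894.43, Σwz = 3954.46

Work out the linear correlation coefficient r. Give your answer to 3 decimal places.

r = (nΣwz − ΣwΣz) / √[(nΣw² − (Σw)²)(nΣz² − (Σz)²)]
Numerator: 20×3954.46 − 221.9×317.1 = 8724.71
Denominator: √[(57888.6 − 49239.61)(110063 − 100552.41)] = √[8648.99 × 9510.59] = 9069.5644
r = 8724.71 / 9069.5644 ≈ 0.962

0.962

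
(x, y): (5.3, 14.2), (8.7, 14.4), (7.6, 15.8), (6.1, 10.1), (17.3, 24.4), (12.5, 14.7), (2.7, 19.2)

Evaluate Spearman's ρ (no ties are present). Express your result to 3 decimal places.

0.321

Rank x: 2, 5, 4, 3, 7, 6, 1
Rank y: 2, 3, 5, 1, 7, 4, 6
d = rank(x) − rank(y): 0, 2, -1, 2, 0, 2, -5; Σd² = 38
ρ = 1 − 6Σd² / [n(n²−1)] = 1 − 6×38 / (7×48) = 1 − 228/336 ≈ 0.321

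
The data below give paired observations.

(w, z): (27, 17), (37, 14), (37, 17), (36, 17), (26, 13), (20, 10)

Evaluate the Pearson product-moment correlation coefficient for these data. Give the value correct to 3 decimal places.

0.698

n = 6, Σw = 183, Σz = 88, Σw² = 5839, Σz² = 1332, Σwz = 2756
nΣwz − ΣwΣz = 16536 − 16104 = 432
nΣw² − (Σw)² = 35034 − 33489 = 1545; nΣz² − (Σz)² = 7992 − 7744 = 248
r = 432 / √(1545 × 248) = 432 / 618.9992 ≈ 0.698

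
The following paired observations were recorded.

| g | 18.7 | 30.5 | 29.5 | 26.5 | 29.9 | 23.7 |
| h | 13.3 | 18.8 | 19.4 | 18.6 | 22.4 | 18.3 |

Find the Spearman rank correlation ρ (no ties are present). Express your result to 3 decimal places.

Rank g: 1, 6, 4, 3, 5, 2
Rank h: 1, 4, 5, 3, 6, 2
d = rank(g) − rank(h): 0, 2, -1, 0, -1, 0; Σd² = 6
ρ = 1 − 6Σd² / [n(n²−1)] = 1 − 6×6 / (6×35) = 1 − 36/210 ≈ 0.829

0.829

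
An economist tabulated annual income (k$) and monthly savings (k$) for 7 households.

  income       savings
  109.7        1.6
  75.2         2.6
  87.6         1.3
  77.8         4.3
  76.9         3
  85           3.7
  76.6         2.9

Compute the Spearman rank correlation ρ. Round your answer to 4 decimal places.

-0.2857

Rank income: 7, 1, 6, 4, 3, 5, 2
Rank savings: 2, 3, 1, 7, 5, 6, 4
d = rank(income) − rank(savings): 5, -2, 5, -3, -2, -1, -2; Σd² = 72
ρ = 1 − 6Σd² / [n(n²−1)] = 1 − 6×72 / (7×48) = 1 − 432/336 ≈ -0.2857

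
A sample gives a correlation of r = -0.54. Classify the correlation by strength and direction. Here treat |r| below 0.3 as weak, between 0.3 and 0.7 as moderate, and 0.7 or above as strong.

r = -0.54 < 0 so the relationship is negative.
|r| = 0.54, which falls in the moderate range.

moderate negative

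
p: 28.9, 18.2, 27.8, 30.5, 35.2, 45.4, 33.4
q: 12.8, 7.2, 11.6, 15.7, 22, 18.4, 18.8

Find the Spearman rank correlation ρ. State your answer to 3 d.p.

Rank p: 3, 1, 2, 4, 6, 7, 5
Rank q: 3, 1, 2, 4, 7, 5, 6
d = rank(p) − rank(q): 0, 0, 0, 0, -1, 2, -1; Σd² = 6
ρ = 1 − 6Σd² / [n(n²−1)] = 1 − 6×6 / (7×48) = 1 − 36/336 ≈ 0.893

0.893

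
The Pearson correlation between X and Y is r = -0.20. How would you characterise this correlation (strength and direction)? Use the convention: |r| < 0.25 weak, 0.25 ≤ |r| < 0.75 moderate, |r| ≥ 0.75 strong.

weak negative

r = -0.20 < 0 so the relationship is negative.
|r| = 0.20, which falls in the weak range.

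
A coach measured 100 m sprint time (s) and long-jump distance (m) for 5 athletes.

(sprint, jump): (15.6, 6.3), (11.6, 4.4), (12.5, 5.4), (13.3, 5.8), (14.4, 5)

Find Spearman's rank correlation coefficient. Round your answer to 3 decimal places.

0.700

Rank sprint: 5, 1, 2, 3, 4
Rank jump: 5, 1, 3, 4, 2
d = rank(sprint) − rank(jump): 0, 0, -1, -1, 2; Σd² = 6
ρ = 1 − 6Σd² / [n(n²−1)] = 1 − 6×6 / (5×24) = 1 − 36/120 ≈ 0.700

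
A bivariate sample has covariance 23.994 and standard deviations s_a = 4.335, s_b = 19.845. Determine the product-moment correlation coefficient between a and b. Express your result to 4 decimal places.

0.2789

r = Cov(a,b) / (s_a · s_b) = 23.994 / (4.335 × 19.845)
  = 23.994 / 86.0281 ≈ 0.2789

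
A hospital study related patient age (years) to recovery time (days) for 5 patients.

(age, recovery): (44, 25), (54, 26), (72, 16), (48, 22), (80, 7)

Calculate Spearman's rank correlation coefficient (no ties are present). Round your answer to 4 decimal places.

-0.7000

Rank age: 1, 3, 4, 2, 5
Rank recovery: 4, 5, 2, 3, 1
d = rank(age) − rank(recovery): -3, -2, 2, -1, 4; Σd² = 34
ρ = 1 − 6Σd² / [n(n²−1)] = 1 − 6×34 / (5×24) = 1 − 204/120 ≈ -0.7000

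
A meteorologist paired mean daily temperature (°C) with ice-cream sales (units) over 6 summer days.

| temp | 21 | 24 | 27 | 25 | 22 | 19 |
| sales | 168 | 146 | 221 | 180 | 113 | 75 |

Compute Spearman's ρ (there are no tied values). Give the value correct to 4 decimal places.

Rank temp: 2, 4, 6, 5, 3, 1
Rank sales: 4, 3, 6, 5, 2, 1
d = rank(temp) − rank(sales): -2, 1, 0, 0, 1, 0; Σd² = 6
ρ = 1 − 6Σd² / [n(n²−1)] = 1 − 6×6 / (6×35) = 1 − 36/210 ≈ 0.8286

0.8286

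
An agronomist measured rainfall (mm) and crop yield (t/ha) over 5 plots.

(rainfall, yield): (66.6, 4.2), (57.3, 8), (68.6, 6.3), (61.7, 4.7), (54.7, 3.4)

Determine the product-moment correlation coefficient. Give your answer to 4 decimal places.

0.0673

n = 5, Σx = 308.9, Σy = 26.6, Σx² = 19223.79, Σy² = 154.98, Σxy = 1646.27
nΣxy − ΣxΣy = 8231.35 − 8216.74 = 14.61
nΣx² − (Σx)² = 96118.95 − 95419.21 = 699.74; nΣy² − (Σy)² = 774.9 − 707.56 = 67.34
r = 14.61 / √(699.74 × 67.34) = 14.61 / 217.0725 ≈ 0.0673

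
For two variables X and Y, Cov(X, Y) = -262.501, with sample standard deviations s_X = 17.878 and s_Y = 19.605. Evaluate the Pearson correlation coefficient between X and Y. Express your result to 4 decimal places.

r = Cov(X,Y) / (s_X · s_Y) = -262.501 / (17.878 × 19.605)
  = -262.501 / 350.4982 ≈ -0.7489

-0.7489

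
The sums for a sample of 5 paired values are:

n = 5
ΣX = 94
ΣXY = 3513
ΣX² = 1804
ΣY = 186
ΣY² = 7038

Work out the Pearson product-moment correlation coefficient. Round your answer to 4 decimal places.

0.2450

r = (nΣXY − ΣXΣY) / √[(nΣX² − (ΣX)²)(nΣY² − (ΣY)²)]
Numerator: 5×3513 − 94×186 = 81
Denominator: √[(9020 − 8836)(35190 − 34596)] = √[184 × 594] = 330.5995
r = 81 / 330.5995 ≈ 0.2450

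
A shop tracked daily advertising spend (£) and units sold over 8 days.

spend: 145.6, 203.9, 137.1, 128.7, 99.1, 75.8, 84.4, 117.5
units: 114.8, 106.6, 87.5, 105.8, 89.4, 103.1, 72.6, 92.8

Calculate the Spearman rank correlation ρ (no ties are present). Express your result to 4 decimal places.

Rank spend: 7, 8, 6, 5, 3, 1, 2, 4
Rank units: 8, 7, 2, 6, 3, 5, 1, 4
d = rank(spend) − rank(units): -1, 1, 4, -1, 0, -4, 1, 0; Σd² = 36
ρ = 1 − 6Σd² / [n(n²−1)] = 1 − 6×36 / (8×63) = 1 − 216/504 ≈ 0.5714

0.5714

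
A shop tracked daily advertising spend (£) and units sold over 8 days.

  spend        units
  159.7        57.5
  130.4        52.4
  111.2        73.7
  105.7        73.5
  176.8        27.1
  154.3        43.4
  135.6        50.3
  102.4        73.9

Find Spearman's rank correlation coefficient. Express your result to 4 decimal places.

Rank spend: 7, 4, 3, 2, 8, 6, 5, 1
Rank units: 5, 4, 7, 6, 1, 2, 3, 8
d = rank(spend) − rank(units): 2, 0, -4, -4, 7, 4, 2, -7; Σd² = 154
ρ = 1 − 6Σd² / [n(n²−1)] = 1 − 6×154 / (8×63) = 1 − 924/504 ≈ -0.8333

-0.8333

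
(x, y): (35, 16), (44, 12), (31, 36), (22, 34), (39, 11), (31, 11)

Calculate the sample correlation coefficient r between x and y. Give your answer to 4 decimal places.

-0.7121

n = 6, Σx = 202, Σy = 120, Σx² = 7088, Σy² = 3094, Σxy = 3722
nΣxy − ΣxΣy = 22332 − 24240 = -1908
nΣx² − (Σx)² = 42528 − 40804 = 1724; nΣy² − (Σy)² = 18564 − 14400 = 4164
r = -1908 / √(1724 × 4164) = -1908 / 2679.3163 ≈ -0.7121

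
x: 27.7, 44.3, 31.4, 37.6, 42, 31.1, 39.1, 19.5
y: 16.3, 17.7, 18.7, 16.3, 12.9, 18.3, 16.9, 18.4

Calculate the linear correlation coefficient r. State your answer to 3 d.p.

n = 8, Σx = 272.7, Σy = 135.5, Σx² = 9769.77, Σy² = 2319.83, Σxy = 4566.2
nΣxy − ΣxΣy = 36529.6 − 36950.85 = -421.25
nΣx² − (Σx)² = 78158.16 − 74365.29 = 3792.87; nΣy² − (Σy)² = 18558.64 − 18360.25 = 198.39
r = -421.25 / √(3792.87 × 198.39) = -421.25 / 867.4488 ≈ -0.486

-0.486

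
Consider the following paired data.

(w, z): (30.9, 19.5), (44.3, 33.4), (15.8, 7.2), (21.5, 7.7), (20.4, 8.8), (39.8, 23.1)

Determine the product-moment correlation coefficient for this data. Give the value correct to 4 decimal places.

n = 6, Σw = 172.7, Σz = 99.7, Σw² = 5629.39, Σz² = 2217.99, Σwz = 3460.38
nΣwz − ΣwΣz = 20762.28 − 17218.19 = 3544.09
nΣw² − (Σw)² = 33776.34 − 29825.29 = 3951.05; nΣz² − (Σz)² = 13307.94 − 9940.09 = 3367.85
r = 3544.09 / √(3951.05 × 3367.85) = 3544.09 / 3647.8136 ≈ 0.9716

0.9716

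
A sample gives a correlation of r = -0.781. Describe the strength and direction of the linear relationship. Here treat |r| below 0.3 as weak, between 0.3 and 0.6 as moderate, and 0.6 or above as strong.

strong negative

r = -0.781 < 0 so the relationship is negative.
|r| = 0.781, which falls in the strong range.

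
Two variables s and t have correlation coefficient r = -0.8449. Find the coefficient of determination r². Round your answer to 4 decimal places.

0.7139

r² = (-0.8449)² = 0.7139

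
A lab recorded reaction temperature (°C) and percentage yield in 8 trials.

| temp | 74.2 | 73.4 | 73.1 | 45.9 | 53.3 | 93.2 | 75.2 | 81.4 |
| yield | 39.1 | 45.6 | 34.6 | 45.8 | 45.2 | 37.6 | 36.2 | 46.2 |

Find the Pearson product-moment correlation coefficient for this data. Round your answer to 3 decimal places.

n = 8, Σx = 569.7, Σy = 330.3, Σx² = 42151.75, Σy² = 13804.65, Σxy = 23276.14
nΣxy − ΣxΣy = 186209.12 − 188171.91 = -1962.79
nΣx² − (Σx)² = 337214 − 324558.09 = 12655.91; nΣy² − (Σy)² = 110437.2 − 109098.09 = 1339.11
r = -1962.79 / √(12655.91 × 1339.11) = -1962.79 / 4116.7530 ≈ -0.477

-0.477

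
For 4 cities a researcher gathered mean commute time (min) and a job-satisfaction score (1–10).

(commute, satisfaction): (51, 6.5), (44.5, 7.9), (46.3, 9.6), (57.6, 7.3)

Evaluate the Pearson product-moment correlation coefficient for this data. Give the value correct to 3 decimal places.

n = 4, Σx = 199.4, Σy = 31.3, Σx² = 10042.7, Σy² = 250.11, Σxy = 1548.01
nΣxy − ΣxΣy = 6192.04 − 6241.22 = -49.18
nΣx² − (Σx)² = 40170.8 − 39760.36 = 410.44; nΣy² − (Σy)² = 1000.44 − 979.69 = 20.75
r = -49.18 / √(410.44 × 20.75) = -49.18 / 92.2856 ≈ -0.533

-0.533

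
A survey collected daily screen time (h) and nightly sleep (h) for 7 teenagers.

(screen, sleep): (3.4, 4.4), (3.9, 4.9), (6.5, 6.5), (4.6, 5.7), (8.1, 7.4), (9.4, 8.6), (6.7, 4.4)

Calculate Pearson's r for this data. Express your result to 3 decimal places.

n = 7, Σx = 42.6, Σy = 41.9, Σx² = 289.04, Σy² = 266.19, Σxy = 272.8
nΣxy − ΣxΣy = 1909.6 − 1784.94 = 124.66
nΣx² − (Σx)² = 2023.28 − 1814.76 = 208.52; nΣy² − (Σy)² = 1863.33 − 1755.61 = 107.72
r = 124.66 / √(208.52 × 107.72) = 124.66 / 149.8725 ≈ 0.832

0.832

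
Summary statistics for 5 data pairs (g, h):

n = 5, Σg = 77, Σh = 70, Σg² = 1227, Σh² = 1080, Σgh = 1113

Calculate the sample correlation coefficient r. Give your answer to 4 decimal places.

r = (nΣgh − ΣgΣh) / √[(nΣg² − (Σg)²)(nΣh² − (Σh)²)]
Numerator: 5×1113 − 77×70 = 175
Denominator: √[(6135 − 5929)(5400 − 4900)] = √[206 × 500] = 320.9361
r = 175 / 320.9361 ≈ 0.5453

0.5453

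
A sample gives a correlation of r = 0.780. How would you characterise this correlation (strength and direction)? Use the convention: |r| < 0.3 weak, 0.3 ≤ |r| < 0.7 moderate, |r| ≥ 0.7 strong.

strong positive

r = 0.780 > 0 so the relationship is positive.
|r| = 0.780, which falls in the strong range.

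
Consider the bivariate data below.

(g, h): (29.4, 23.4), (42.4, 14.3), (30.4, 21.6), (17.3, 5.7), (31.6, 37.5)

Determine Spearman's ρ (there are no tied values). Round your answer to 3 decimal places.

Rank g: 2, 5, 3, 1, 4
Rank h: 4, 2, 3, 1, 5
d = rank(g) − rank(h): -2, 3, 0, 0, -1; Σd² = 14
ρ = 1 − 6Σd² / [n(n²−1)] = 1 − 6×14 / (5×24) = 1 − 84/120 ≈ 0.300

0.300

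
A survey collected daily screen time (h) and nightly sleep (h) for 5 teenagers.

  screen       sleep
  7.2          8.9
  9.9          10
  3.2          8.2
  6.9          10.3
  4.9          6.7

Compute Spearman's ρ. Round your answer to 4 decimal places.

0.6000

Rank screen: 4, 5, 1, 3, 2
Rank sleep: 3, 4, 2, 5, 1
d = rank(screen) − rank(sleep): 1, 1, -1, -2, 1; Σd² = 8
ρ = 1 − 6Σd² / [n(n²−1)] = 1 − 6×8 / (5×24) = 1 − 48/120 ≈ 0.6000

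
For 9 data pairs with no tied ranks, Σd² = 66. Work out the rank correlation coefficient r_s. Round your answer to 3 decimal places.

0.450

ρ = 1 − 6Σd² / [n(n²−1)] = 1 − 6×66 / (9×80)
  = 1 − 396/720 = 1 − 0.5500 ≈ 0.450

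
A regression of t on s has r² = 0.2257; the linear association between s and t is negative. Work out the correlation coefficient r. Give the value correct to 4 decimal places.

-0.4751

|r| = √0.2257 = 0.4751
The association is negative, so r = −0.4751.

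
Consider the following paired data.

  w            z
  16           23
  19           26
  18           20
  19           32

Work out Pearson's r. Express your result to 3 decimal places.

0.552

n = 4, Σw = 72, Σz = 101, Σw² = 1302, Σz² = 2629, Σwz = 1830
nΣwz − ΣwΣz = 7320 − 7272 = 48
nΣw² − (Σw)² = 5208 − 5184 = 24; nΣz² − (Σz)² = 10516 − 10201 = 315
r = 48 / √(24 × 315) = 48 / 86.9483 ≈ 0.552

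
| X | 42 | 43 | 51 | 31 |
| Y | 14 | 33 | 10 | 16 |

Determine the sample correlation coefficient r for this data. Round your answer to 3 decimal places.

-0.139

n = 4, ΣX = 167, ΣY = 73, ΣX² = 7175, ΣY² = 1641, ΣXY = 3013
nΣXY − ΣXΣY = 12052 − 12191 = -139
nΣX² − (ΣX)² = 28700 − 27889 = 811; nΣY² − (ΣY)² = 6564 − 5329 = 1235
r = -139 / √(811 × 1235) = -139 / 1000.7922 ≈ -0.139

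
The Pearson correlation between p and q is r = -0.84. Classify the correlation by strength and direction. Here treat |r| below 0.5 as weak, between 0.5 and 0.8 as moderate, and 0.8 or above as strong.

r = -0.84 < 0 so the relationship is negative.
|r| = 0.84, which falls in the strong range.

strong negative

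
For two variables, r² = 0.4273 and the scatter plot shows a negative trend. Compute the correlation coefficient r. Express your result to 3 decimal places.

-0.654

|r| = √0.4273 = 0.654
The association is negative, so r = −0.654.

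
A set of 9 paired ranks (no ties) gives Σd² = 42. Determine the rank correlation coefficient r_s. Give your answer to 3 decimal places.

0.650

ρ = 1 − 6Σd² / [n(n²−1)] = 1 − 6×42 / (9×80)
  = 1 − 252/720 = 1 − 0.3500 ≈ 0.650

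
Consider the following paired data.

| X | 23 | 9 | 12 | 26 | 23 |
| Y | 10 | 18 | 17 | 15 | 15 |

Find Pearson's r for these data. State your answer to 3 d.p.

n = 5, ΣX = 93, ΣY = 75, ΣX² = 1959, ΣY² = 1163, ΣXY = 1331
nΣXY − ΣXΣY = 6655 − 6975 = -320
nΣX² − (ΣX)² = 9795 − 8649 = 1146; nΣY² − (ΣY)² = 5815 − 5625 = 190
r = -320 / √(1146 × 190) = -320 / 466.6262 ≈ -0.686

-0.686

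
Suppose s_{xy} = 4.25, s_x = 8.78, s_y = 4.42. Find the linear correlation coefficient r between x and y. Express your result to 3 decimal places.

r = Cov(x,y) / (s_x · s_y) = 4.25 / (8.78 × 4.42)
  = 4.25 / 38.8076 ≈ 0.110

0.110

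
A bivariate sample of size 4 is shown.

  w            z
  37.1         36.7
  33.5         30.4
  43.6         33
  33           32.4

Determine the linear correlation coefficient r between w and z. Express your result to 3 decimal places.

n = 4, Σw = 147.2, Σz = 132.5, Σw² = 5488.62, Σz² = 4409.81, Σwz = 4887.97
nΣwz − ΣwΣz = 19551.88 − 19504 = 47.88
nΣw² − (Σw)² = 21954.48 − 21667.84 = 286.64; nΣz² − (Σz)² = 17639.24 − 17556.25 = 82.99
r = 47.88 / √(286.64 × 82.99) = 47.88 / 154.2344 ≈ 0.310

0.310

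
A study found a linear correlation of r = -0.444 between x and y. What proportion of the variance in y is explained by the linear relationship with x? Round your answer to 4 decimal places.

r² = (-0.444)² = 0.1971

0.1971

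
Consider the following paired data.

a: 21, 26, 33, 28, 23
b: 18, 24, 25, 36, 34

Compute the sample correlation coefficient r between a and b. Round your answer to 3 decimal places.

0.198

n = 5, Σa = 131, Σb = 137, Σa² = 3519, Σb² = 3977, Σab = 3617
nΣab − ΣaΣb = 18085 − 17947 = 138
nΣa² − (Σa)² = 17595 − 17161 = 434; nΣb² − (Σb)² = 19885 − 18769 = 1116
r = 138 / √(434 × 1116) = 138 / 695.9483 ≈ 0.198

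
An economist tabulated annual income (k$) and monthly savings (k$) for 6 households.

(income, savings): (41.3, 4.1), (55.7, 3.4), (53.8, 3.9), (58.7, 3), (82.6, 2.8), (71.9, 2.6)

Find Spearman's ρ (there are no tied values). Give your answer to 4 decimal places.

-0.9429

Rank income: 1, 3, 2, 4, 6, 5
Rank savings: 6, 4, 5, 3, 2, 1
d = rank(income) − rank(savings): -5, -1, -3, 1, 4, 4; Σd² = 68
ρ = 1 − 6Σd² / [n(n²−1)] = 1 − 6×68 / (6×35) = 1 − 408/210 ≈ -0.9429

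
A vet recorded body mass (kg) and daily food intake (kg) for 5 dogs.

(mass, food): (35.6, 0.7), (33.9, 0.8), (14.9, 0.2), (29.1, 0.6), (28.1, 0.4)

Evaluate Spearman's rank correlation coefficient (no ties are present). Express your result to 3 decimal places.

0.900

Rank mass: 5, 4, 1, 3, 2
Rank food: 4, 5, 1, 3, 2
d = rank(mass) − rank(food): 1, -1, 0, 0, 0; Σd² = 2
ρ = 1 − 6Σd² / [n(n²−1)] = 1 − 6×2 / (5×24) = 1 − 12/120 ≈ 0.900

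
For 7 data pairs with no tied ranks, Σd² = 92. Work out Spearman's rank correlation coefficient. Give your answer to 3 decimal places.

-0.643

ρ = 1 − 6Σd² / [n(n²−1)] = 1 − 6×92 / (7×48)
  = 1 − 552/336 = 1 − 1.6429 ≈ -0.643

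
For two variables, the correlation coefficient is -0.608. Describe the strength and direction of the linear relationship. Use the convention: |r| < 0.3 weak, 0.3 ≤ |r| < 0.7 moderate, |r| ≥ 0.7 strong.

moderate negative

r = -0.608 < 0 so the relationship is negative.
|r| = 0.608, which falls in the moderate range.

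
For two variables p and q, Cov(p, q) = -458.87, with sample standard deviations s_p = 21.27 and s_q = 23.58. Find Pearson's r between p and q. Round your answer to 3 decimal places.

r = Cov(p,q) / (s_p · s_q) = -458.87 / (21.27 × 23.58)
  = -458.87 / 501.5466 ≈ -0.915

-0.915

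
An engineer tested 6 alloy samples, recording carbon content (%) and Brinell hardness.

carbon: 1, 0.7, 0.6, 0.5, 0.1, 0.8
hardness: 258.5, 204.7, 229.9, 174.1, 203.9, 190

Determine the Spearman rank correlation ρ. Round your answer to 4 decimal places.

Rank carbon: 6, 4, 3, 2, 1, 5
Rank hardness: 6, 4, 5, 1, 3, 2
d = rank(carbon) − rank(hardness): 0, 0, -2, 1, -2, 3; Σd² = 18
ρ = 1 − 6Σd² / [n(n²−1)] = 1 − 6×18 / (6×35) = 1 − 108/210 ≈ 0.4857

0.4857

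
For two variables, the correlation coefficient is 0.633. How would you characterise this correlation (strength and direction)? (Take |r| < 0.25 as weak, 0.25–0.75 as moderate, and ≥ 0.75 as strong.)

r = 0.633 > 0 so the relationship is positive.
|r| = 0.633, which falls in the moderate range.

moderate positive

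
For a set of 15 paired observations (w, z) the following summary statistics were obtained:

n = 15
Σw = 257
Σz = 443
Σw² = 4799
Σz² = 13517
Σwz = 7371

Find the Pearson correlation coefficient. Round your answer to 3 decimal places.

r = (nΣwz − ΣwΣz) / √[(nΣw² − (Σw)²)(nΣz² − (Σz)²)]
Numerator: 15×7371 − 257×443 = -3286
Denominator: √[(71985 − 66049)(202755 − 196249)] = √[5936 × 6506] = 6214.4683
r = -3286 / 6214.4683 ≈ -0.529

-0.529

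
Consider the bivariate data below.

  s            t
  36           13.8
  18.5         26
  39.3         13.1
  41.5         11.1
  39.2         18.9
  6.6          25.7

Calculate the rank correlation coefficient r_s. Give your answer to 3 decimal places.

Rank s: 3, 2, 5, 6, 4, 1
Rank t: 3, 6, 2, 1, 4, 5
d = rank(s) − rank(t): 0, -4, 3, 5, 0, -4; Σd² = 66
ρ = 1 − 6Σd² / [n(n²−1)] = 1 − 6×66 / (6×35) = 1 − 396/210 ≈ -0.886

-0.886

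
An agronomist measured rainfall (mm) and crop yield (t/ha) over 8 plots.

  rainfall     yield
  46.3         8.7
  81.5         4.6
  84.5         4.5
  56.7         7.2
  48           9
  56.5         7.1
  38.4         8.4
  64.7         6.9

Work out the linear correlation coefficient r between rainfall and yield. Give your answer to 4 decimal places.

-0.9608

n = 8, Σx = 476.6, Σy = 56.4, Σx² = 30297.98, Σy² = 418.52, Σxy = 3168.34
nΣxy − ΣxΣy = 25346.72 − 26880.24 = -1533.52
nΣx² − (Σx)² = 242383.84 − 227147.56 = 15236.28; nΣy² − (Σy)² = 3348.16 − 3180.96 = 167.2
r = -1533.52 / √(15236.28 × 167.2) = -1533.52 / 1596.0909 ≈ -0.9608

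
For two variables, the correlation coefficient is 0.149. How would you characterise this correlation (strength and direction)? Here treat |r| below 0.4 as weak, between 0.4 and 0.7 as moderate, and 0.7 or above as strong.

weak positive

r = 0.149 > 0 so the relationship is positive.
|r| = 0.149, which falls in the weak range.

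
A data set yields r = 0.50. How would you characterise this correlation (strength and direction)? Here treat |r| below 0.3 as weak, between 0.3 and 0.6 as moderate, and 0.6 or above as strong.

moderate positive

r = 0.50 > 0 so the relationship is positive.
|r| = 0.50, which falls in the moderate range.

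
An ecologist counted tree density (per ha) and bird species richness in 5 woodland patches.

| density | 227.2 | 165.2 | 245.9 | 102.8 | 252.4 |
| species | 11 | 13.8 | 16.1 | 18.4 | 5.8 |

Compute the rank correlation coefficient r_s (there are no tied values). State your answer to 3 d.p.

Rank density: 3, 2, 4, 1, 5
Rank species: 2, 3, 4, 5, 1
d = rank(density) − rank(species): 1, -1, 0, -4, 4; Σd² = 34
ρ = 1 − 6Σd² / [n(n²−1)] = 1 − 6×34 / (5×24) = 1 − 204/120 ≈ -0.700

-0.700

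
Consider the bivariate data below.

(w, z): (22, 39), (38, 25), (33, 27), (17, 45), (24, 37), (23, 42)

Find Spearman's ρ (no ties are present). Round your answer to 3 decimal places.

Rank w: 2, 6, 5, 1, 4, 3
Rank z: 4, 1, 2, 6, 3, 5
d = rank(w) − rank(z): -2, 5, 3, -5, 1, -2; Σd² = 68
ρ = 1 − 6Σd² / [n(n²−1)] = 1 − 6×68 / (6×35) = 1 − 408/210 ≈ -0.943

-0.943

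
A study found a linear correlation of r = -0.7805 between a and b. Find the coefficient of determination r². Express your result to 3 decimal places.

0.609

r² = (-0.7805)² = 0.609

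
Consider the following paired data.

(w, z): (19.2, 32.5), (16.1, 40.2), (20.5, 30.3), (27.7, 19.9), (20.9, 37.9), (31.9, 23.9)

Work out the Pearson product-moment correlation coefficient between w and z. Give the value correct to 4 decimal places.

-0.8545

n = 6, Σw = 136.3, Σz = 184.7, Σw² = 3269.81, Σz² = 5994.01, Σwz = 3998.12
nΣwz − ΣwΣz = 23988.72 − 25174.61 = -1185.89
nΣw² − (Σw)² = 19618.86 − 18577.69 = 1041.17; nΣz² − (Σz)² = 35964.06 − 34114.09 = 1849.97
r = -1185.89 / √(1041.17 × 1849.97) = -1185.89 / 1387.8520 ≈ -0.8545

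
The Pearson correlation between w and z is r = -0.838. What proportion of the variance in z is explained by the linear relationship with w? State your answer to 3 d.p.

0.702

r² = (-0.838)² = 0.702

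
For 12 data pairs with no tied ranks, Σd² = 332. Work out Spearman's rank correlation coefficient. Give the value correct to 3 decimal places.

-0.161

ρ = 1 − 6Σd² / [n(n²−1)] = 1 − 6×332 / (12×143)
  = 1 − 1992/1716 = 1 − 1.1608 ≈ -0.161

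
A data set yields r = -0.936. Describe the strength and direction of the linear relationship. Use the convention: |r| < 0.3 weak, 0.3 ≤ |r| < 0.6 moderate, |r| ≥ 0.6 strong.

r = -0.936 < 0 so the relationship is negative.
|r| = 0.936, which falls in the strong range.

strong negative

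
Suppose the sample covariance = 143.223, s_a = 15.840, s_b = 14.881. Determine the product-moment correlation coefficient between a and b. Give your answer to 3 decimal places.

r = Cov(a,b) / (s_a · s_b) = 143.223 / (15.840 × 14.881)
  = 143.223 / 235.7150 ≈ 0.608

0.608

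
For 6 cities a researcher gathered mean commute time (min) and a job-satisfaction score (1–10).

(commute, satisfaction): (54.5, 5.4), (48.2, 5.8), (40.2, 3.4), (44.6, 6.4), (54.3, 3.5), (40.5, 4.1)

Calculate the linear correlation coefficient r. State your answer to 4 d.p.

0.1587

n = 6, Σx = 282.3, Σy = 28.6, Σx² = 13487.43, Σy² = 144.38, Σxy = 1352.08
nΣxy − ΣxΣy = 8112.48 − 8073.78 = 38.7
nΣx² − (Σx)² = 80924.58 − 79693.29 = 1231.29; nΣy² − (Σy)² = 866.28 − 817.96 = 48.32
r = 38.7 / √(1231.29 × 48.32) = 38.7 / 243.9179 ≈ 0.1587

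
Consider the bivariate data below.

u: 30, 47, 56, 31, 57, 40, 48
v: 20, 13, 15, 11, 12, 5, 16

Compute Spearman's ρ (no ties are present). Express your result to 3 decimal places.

-0.036

Rank u: 1, 4, 6, 2, 7, 3, 5
Rank v: 7, 4, 5, 2, 3, 1, 6
d = rank(u) − rank(v): -6, 0, 1, 0, 4, 2, -1; Σd² = 58
ρ = 1 − 6Σd² / [n(n²−1)] = 1 − 6×58 / (7×48) = 1 − 348/336 ≈ -0.036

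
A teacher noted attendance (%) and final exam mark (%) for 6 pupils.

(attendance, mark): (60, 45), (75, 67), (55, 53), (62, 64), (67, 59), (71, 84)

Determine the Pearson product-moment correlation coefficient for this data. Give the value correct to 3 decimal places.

0.698

n = 6, Σx = 390, Σy = 372, Σx² = 25624, Σy² = 23956, Σxy = 24525
nΣxy − ΣxΣy = 147150 − 145080 = 2070
nΣx² − (Σx)² = 153744 − 152100 = 1644; nΣy² − (Σy)² = 143736 − 138384 = 5352
r = 2070 / √(1644 × 5352) = 2070 / 2966.2582 ≈ 0.698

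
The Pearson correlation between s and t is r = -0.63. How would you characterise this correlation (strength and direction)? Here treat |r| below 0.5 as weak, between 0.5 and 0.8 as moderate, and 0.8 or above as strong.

r = -0.63 < 0 so the relationship is negative.
|r| = 0.63, which falls in the moderate range.

moderate negative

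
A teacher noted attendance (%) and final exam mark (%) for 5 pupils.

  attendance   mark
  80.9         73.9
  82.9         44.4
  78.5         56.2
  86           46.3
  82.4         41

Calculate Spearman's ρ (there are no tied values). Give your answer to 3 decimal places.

-0.500

Rank attendance: 2, 4, 1, 5, 3
Rank mark: 5, 2, 4, 3, 1
d = rank(attendance) − rank(mark): -3, 2, -3, 2, 2; Σd² = 30
ρ = 1 − 6Σd² / [n(n²−1)] = 1 − 6×30 / (5×24) = 1 − 180/120 ≈ -0.500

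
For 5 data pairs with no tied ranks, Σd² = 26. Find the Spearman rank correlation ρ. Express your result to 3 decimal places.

-0.300

ρ = 1 − 6Σd² / [n(n²−1)] = 1 − 6×26 / (5×24)
  = 1 − 156/120 = 1 − 1.3000 ≈ -0.300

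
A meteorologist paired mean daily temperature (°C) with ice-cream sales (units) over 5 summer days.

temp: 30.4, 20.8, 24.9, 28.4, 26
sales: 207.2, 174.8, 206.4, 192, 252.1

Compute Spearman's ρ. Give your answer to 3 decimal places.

Rank temp: 5, 1, 2, 4, 3
Rank sales: 4, 1, 3, 2, 5
d = rank(temp) − rank(sales): 1, 0, -1, 2, -2; Σd² = 10
ρ = 1 − 6Σd² / [n(n²−1)] = 1 − 6×10 / (5×24) = 1 − 60/120 ≈ 0.500

0.500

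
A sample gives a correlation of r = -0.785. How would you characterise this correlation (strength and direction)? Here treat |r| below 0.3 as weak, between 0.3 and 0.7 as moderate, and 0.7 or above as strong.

r = -0.785 < 0 so the relationship is negative.
|r| = 0.785, which falls in the strong range.

strong negative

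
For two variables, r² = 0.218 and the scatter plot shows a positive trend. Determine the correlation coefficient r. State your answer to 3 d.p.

|r| = √0.218 = 0.467
The association is positive, so r = 0.467.

0.467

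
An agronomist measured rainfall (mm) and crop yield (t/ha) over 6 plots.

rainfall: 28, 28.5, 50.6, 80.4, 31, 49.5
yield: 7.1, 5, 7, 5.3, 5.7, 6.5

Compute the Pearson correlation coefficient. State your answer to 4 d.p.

-0.1626

n = 6, Σx = 268, Σy = 36.6, Σx² = 14032.02, Σy² = 227.24, Σxy = 1620.07
nΣxy − ΣxΣy = 9720.42 − 9808.8 = -88.38
nΣx² − (Σx)² = 84192.12 − 71824 = 12368.12; nΣy² − (Σy)² = 1363.44 − 1339.56 = 23.88
r = -88.38 / √(12368.12 × 23.88) = -88.38 / 543.4618 ≈ -0.1626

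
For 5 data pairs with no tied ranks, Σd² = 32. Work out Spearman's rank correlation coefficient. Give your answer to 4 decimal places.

ρ = 1 − 6Σd² / [n(n²−1)] = 1 − 6×32 / (5×24)
  = 1 − 192/120 = 1 − 1.60000 ≈ -0.6000

-0.6000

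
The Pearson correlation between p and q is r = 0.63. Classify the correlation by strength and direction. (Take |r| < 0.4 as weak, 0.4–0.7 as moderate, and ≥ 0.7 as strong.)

moderate positive

r = 0.63 > 0 so the relationship is positive.
|r| = 0.63, which falls in the moderate range.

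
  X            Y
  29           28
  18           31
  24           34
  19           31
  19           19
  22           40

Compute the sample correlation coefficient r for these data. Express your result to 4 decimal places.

0.1416

n = 6, ΣX = 131, ΣY = 183, ΣX² = 2947, ΣY² = 5823, ΣXY = 4016
nΣXY − ΣXΣY = 24096 − 23973 = 123
nΣX² − (ΣX)² = 17682 − 17161 = 521; nΣY² − (ΣY)² = 34938 − 33489 = 1449
r = 123 / √(521 × 1449) = 123 / 868.8665 ≈ 0.1416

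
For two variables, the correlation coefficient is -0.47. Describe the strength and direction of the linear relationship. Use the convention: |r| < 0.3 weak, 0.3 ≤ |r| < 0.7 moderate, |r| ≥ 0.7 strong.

r = -0.47 < 0 so the relationship is negative.
|r| = 0.47, which falls in the moderate range.

moderate negative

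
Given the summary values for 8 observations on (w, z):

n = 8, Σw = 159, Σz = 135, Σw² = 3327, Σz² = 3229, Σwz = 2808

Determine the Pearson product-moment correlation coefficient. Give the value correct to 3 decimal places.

r = (nΣwz − ΣwΣz) / √[(nΣw² − (Σw)²)(nΣz² − (Σz)²)]
Numerator: 8×2808 − 159×135 = 999
Denominator: √[(26616 − 25281)(25832 − 18225)] = √[1335 × 7607] = 3186.7452
r = 999 / 3186.7452 ≈ 0.313

0.313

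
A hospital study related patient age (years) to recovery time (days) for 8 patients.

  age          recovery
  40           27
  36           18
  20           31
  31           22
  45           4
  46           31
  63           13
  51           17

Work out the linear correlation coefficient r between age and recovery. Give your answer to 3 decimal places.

n = 8, Σx = 332, Σy = 163, Σx² = 14968, Σy² = 3933, Σxy = 6322
nΣxy − ΣxΣy = 50576 − 54116 = -3540
nΣx² − (Σx)² = 119744 − 110224 = 9520; nΣy² − (Σy)² = 31464 − 26569 = 4895
r = -3540 / √(9520 × 4895) = -3540 / 6826.4486 ≈ -0.519

-0.519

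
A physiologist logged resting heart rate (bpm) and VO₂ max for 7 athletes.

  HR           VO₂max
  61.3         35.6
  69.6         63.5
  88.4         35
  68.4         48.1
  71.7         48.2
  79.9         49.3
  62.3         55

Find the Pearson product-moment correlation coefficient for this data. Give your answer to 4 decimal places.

-0.3012

n = 7, Σx = 501.6, Σy = 334.7, Σx² = 36501.16, Σy² = 16616.95, Σxy = 23807.43
nΣxy − ΣxΣy = 166652.01 − 167885.52 = -1233.51
nΣx² − (Σx)² = 255508.12 − 251602.56 = 3905.56; nΣy² − (Σy)² = 116318.65 − 112024.09 = 4294.56
r = -1233.51 / √(3905.56 × 4294.56) = -1233.51 / 4095.4440 ≈ -0.3012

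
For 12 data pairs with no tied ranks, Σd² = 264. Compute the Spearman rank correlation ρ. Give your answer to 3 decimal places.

0.077

ρ = 1 − 6Σd² / [n(n²−1)] = 1 − 6×264 / (12×143)
  = 1 − 1584/1716 = 1 − 0.9231 ≈ 0.077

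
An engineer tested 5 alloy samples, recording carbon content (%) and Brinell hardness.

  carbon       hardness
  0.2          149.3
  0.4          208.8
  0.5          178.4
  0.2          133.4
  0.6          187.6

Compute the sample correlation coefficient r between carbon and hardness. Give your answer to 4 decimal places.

0.7396

n = 5, Σx = 1.9, Σy = 857.5, Σx² = 0.85, Σy² = 150703.81, Σxy = 341.82
nΣxy − ΣxΣy = 1709.1 − 1629.25 = 79.85
nΣx² − (Σx)² = 4.25 − 3.61 = 0.64; nΣy² − (Σy)² = 753519.05 − 735306.25 = 18212.8
r = 79.85 / √(0.64 × 18212.8) = 79.85 / 107.9638 ≈ 0.7396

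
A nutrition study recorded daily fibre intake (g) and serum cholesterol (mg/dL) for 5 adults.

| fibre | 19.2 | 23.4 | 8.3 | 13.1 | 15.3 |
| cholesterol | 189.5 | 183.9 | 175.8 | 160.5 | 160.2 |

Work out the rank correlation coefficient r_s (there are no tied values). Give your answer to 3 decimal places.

0.500

Rank fibre: 4, 5, 1, 2, 3
Rank cholesterol: 5, 4, 3, 2, 1
d = rank(fibre) − rank(cholesterol): -1, 1, -2, 0, 2; Σd² = 10
ρ = 1 − 6Σd² / [n(n²−1)] = 1 − 6×10 / (5×24) = 1 − 60/120 ≈ 0.500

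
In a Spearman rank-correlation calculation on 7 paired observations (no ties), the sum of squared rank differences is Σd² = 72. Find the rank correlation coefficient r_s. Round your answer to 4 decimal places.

ρ = 1 − 6Σd² / [n(n²−1)] = 1 − 6×72 / (7×48)
  = 1 − 432/336 = 1 − 1.28571 ≈ -0.2857

-0.2857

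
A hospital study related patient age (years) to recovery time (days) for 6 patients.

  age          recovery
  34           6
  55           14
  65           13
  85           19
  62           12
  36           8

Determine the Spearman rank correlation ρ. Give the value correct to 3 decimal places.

0.829

Rank age: 1, 3, 5, 6, 4, 2
Rank recovery: 1, 5, 4, 6, 3, 2
d = rank(age) − rank(recovery): 0, -2, 1, 0, 1, 0; Σd² = 6
ρ = 1 − 6Σd² / [n(n²−1)] = 1 − 6×6 / (6×35) = 1 − 36/210 ≈ 0.829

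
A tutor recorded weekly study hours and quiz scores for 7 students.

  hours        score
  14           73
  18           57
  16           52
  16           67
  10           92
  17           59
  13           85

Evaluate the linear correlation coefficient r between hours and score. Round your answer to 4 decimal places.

-0.9215

n = 7, Σx = 104, Σy = 485, Σx² = 1590, Σy² = 34941, Σxy = 6980
nΣxy − ΣxΣy = 48860 − 50440 = -1580
nΣx² − (Σx)² = 11130 − 10816 = 314; nΣy² − (Σy)² = 244587 − 235225 = 9362
r = -1580 / √(314 × 9362) = -1580 / 1714.5460 ≈ -0.9215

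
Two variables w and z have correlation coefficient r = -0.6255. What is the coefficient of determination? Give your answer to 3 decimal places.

0.391

r² = (-0.6255)² = 0.391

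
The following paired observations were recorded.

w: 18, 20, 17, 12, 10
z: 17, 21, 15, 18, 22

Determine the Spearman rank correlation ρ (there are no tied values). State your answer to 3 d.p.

-0.300

Rank w: 4, 5, 3, 2, 1
Rank z: 2, 4, 1, 3, 5
d = rank(w) − rank(z): 2, 1, 2, -1, -4; Σd² = 26
ρ = 1 − 6Σd² / [n(n²−1)] = 1 − 6×26 / (5×24) = 1 − 156/120 ≈ -0.300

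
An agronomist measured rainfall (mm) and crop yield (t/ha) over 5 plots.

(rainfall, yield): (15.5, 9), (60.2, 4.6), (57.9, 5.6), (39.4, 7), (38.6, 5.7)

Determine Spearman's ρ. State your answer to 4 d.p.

Rank rainfall: 1, 5, 4, 3, 2
Rank yield: 5, 1, 2, 4, 3
d = rank(rainfall) − rank(yield): -4, 4, 2, -1, -1; Σd² = 38
ρ = 1 − 6Σd² / [n(n²−1)] = 1 − 6×38 / (5×24) = 1 − 228/120 ≈ -0.9000

-0.9000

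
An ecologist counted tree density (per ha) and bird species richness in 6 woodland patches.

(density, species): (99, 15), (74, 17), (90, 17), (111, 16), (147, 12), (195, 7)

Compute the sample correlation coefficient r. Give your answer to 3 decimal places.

-0.976

n = 6, Σx = 716, Σy = 84, Σx² = 95332, Σy² = 1252, Σxy = 9178
nΣxy − ΣxΣy = 55068 − 60144 = -5076
nΣx² − (Σx)² = 571992 − 512656 = 59336; nΣy² − (Σy)² = 7512 − 7056 = 456
r = -5076 / √(59336 × 456) = -5076 / 5201.6551 ≈ -0.976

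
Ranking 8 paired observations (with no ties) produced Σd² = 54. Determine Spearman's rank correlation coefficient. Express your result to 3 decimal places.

ρ = 1 − 6Σd² / [n(n²−1)] = 1 − 6×54 / (8×63)
  = 1 − 324/504 = 1 − 0.6429 ≈ 0.357

0.357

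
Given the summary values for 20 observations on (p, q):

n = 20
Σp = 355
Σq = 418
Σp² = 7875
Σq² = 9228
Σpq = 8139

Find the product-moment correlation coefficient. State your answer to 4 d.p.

0.8178

r = (nΣpq − ΣpΣq) / √[(nΣp² − (Σp)²)(nΣq² − (Σq)²)]
Numerator: 20×8139 − 355×418 = 14390
Denominator: √[(157500 − 126025)(184560 − 174724)] = √[31475 × 9836] = 17595.1158
r = 14390 / 17595.1158 ≈ 0.8178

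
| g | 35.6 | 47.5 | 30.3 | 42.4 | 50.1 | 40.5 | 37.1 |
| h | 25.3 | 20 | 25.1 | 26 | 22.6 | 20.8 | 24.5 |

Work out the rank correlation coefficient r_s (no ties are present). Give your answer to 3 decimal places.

Rank g: 2, 6, 1, 5, 7, 4, 3
Rank h: 6, 1, 5, 7, 3, 2, 4
d = rank(g) − rank(h): -4, 5, -4, -2, 4, 2, -1; Σd² = 82
ρ = 1 − 6Σd² / [n(n²−1)] = 1 − 6×82 / (7×48) = 1 − 492/336 ≈ -0.464

-0.464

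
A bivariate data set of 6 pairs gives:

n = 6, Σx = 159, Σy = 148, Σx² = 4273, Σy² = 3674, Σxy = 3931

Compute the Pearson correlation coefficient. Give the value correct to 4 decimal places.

r = (nΣxy − ΣxΣy) / √[(nΣx² − (Σx)²)(nΣy² − (Σy)²)]
Numerator: 6×3931 − 159×148 = 54
Denominator: √[(25638 − 25281)(22044 − 21904)] = √[357 × 140] = 223.5621
r = 54 / 223.5621 ≈ 0.2415

0.2415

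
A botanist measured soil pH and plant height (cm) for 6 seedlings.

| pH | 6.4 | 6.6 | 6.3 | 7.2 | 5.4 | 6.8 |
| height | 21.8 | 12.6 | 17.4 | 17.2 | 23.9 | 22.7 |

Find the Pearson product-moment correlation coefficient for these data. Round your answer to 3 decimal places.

-0.467

n = 6, Σx = 38.7, Σy = 115.6, Σx² = 251.45, Σy² = 2319.1, Σxy = 739.56
nΣxy − ΣxΣy = 4437.36 − 4473.72 = -36.36
nΣx² − (Σx)² = 1508.7 − 1497.69 = 11.01; nΣy² − (Σy)² = 13914.6 − 13363.36 = 551.24
r = -36.36 / √(11.01 × 551.24) = -36.36 / 77.9048 ≈ -0.467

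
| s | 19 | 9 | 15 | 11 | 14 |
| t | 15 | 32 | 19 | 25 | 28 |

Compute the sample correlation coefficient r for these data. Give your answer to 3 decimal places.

n = 5, Σs = 68, Σt = 119, Σs² = 984, Σt² = 3019, Σst = 1525
nΣst − ΣsΣt = 7625 − 8092 = -467
nΣs² − (Σs)² = 4920 − 4624 = 296; nΣt² − (Σt)² = 15095 − 14161 = 934
r = -467 / √(296 × 934) = -467 / 525.7984 ≈ -0.888

-0.888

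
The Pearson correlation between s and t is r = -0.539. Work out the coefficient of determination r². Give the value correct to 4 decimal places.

0.2905

r² = (-0.539)² = 0.2905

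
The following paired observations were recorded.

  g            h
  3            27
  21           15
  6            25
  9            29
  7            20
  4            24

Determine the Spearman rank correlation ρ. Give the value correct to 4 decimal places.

Rank g: 1, 6, 3, 5, 4, 2
Rank h: 5, 1, 4, 6, 2, 3
d = rank(g) − rank(h): -4, 5, -1, -1, 2, -1; Σd² = 48
ρ = 1 − 6Σd² / [n(n²−1)] = 1 − 6×48 / (6×35) = 1 − 288/210 ≈ -0.3714

-0.3714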